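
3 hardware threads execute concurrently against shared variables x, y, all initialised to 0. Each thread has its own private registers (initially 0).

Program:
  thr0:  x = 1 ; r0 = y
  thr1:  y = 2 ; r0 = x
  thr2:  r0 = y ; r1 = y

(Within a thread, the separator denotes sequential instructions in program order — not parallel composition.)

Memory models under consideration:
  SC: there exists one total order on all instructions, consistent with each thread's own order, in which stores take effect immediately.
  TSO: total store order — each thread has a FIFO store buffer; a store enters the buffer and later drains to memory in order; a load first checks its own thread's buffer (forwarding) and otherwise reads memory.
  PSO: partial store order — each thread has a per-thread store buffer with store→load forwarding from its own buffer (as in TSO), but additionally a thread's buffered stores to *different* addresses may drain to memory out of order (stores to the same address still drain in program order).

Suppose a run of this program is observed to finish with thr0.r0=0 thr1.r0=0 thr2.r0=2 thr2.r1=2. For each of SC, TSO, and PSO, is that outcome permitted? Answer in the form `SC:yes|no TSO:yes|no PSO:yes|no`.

outcome vector order: (thr0.r0,thr1.r0,thr2.r0,thr2.r1)
under SC → <0 1 0 0>, <0 1 0 2>, <0 1 2 2>, <2 0 0 0>, <2 0 0 2>, <2 0 2 2>, <2 1 0 0>, <2 1 0 2>, <2 1 2 2>
under TSO → <0 0 0 0>, <0 0 0 2>, <0 0 2 2>, <0 1 0 0>, <0 1 0 2>, <0 1 2 2>, <2 0 0 0>, <2 0 0 2>, <2 0 2 2>, <2 1 0 0>, <2 1 0 2>, <2 1 2 2>
under PSO → <0 0 0 0>, <0 0 0 2>, <0 0 2 2>, <0 1 0 0>, <0 1 0 2>, <0 1 2 2>, <2 0 0 0>, <2 0 0 2>, <2 0 2 2>, <2 1 0 0>, <2 1 0 2>, <2 1 2 2>
target <0 0 2 2> ∈ {TSO,PSO}

SC:no TSO:yes PSO:yes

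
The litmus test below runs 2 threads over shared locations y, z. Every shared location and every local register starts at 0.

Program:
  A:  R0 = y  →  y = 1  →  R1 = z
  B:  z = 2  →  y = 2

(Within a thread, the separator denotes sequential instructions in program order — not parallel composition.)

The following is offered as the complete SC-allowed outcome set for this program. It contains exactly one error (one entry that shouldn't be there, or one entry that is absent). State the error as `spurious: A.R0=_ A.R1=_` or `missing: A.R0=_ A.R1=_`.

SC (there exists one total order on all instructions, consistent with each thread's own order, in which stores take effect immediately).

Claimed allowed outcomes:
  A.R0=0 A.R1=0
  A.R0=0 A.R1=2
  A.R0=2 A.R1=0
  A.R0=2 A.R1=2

outcome vector order: (A.R0,A.R1)
SC (3): <0 0> <0 2> <2 2>
claimed∖SC = {<2 0>}

spurious: A.R0=2 A.R1=0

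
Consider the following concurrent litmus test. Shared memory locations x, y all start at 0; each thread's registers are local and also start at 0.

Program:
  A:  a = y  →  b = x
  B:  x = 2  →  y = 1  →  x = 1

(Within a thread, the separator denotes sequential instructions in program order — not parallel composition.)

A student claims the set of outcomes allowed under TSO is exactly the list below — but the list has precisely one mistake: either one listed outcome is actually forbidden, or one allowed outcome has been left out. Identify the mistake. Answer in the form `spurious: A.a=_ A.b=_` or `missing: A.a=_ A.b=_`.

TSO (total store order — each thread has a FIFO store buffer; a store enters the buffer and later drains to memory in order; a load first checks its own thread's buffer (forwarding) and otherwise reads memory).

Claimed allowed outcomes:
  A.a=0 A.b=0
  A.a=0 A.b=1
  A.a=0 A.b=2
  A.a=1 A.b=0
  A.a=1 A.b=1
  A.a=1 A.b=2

spurious: A.a=1 A.b=0

outcome vector order: (A.a,A.b)
under TSO → 0/0; 0/1; 0/2; 1/1; 1/2
claimed∖TSO = {1/0}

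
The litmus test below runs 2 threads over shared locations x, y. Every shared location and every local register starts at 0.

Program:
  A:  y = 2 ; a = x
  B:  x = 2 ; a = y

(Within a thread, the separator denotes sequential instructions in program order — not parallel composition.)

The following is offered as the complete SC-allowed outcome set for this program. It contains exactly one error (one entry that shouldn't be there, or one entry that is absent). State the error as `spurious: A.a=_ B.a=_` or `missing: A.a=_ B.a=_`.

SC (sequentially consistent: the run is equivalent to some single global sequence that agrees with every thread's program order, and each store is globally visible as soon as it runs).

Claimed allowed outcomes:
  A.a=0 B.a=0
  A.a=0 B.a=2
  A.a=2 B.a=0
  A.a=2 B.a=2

spurious: A.a=0 B.a=0

outcome vector order: (A.a,B.a)
SC (3): (0,2) (2,0) (2,2)
claimed∖SC = {(0,0)}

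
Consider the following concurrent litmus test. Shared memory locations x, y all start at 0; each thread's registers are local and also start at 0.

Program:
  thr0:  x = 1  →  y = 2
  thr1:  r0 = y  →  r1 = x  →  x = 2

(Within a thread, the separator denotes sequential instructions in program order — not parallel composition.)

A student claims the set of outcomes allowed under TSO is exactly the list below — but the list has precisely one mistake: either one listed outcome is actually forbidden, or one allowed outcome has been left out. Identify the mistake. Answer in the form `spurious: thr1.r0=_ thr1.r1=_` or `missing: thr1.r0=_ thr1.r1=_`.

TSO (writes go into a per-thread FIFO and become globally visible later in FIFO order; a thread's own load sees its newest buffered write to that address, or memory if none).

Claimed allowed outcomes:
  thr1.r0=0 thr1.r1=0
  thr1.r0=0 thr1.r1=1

missing: thr1.r0=2 thr1.r1=1

outcome vector order: (thr1.r0,thr1.r1)
TSO (3): <0 0>, <0 1>, <2 1>
TSO∖claimed = {<2 1>}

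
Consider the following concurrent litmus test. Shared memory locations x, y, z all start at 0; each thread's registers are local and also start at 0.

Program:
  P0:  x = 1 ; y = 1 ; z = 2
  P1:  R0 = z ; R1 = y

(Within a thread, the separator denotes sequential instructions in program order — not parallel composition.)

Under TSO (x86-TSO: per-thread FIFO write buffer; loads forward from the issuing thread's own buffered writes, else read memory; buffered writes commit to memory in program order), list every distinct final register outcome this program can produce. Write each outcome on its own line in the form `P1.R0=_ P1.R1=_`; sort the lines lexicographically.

outcome vector order: (P1.R0,P1.R1)
|TSO outcomes| = 3

P1.R0=0 P1.R1=0
P1.R0=0 P1.R1=1
P1.R0=2 P1.R1=1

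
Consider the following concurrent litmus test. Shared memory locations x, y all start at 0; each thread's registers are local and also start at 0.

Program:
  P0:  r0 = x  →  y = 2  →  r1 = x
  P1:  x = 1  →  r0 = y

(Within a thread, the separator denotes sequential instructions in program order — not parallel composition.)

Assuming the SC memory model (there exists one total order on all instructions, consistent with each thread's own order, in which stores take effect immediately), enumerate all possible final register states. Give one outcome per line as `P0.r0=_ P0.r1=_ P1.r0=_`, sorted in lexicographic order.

outcome vector order: (P0.r0,P0.r1,P1.r0)
|SC outcomes| = 5

P0.r0=0 P0.r1=0 P1.r0=2
P0.r0=0 P0.r1=1 P1.r0=0
P0.r0=0 P0.r1=1 P1.r0=2
P0.r0=1 P0.r1=1 P1.r0=0
P0.r0=1 P0.r1=1 P1.r0=2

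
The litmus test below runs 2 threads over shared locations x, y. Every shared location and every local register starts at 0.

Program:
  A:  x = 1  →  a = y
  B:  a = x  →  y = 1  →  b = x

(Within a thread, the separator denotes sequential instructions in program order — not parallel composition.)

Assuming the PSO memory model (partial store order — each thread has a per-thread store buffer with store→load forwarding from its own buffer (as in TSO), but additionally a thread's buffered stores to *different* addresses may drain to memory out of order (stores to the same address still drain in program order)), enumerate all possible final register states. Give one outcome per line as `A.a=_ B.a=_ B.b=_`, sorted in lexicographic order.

outcome vector order: (A.a,B.a,B.b)
|PSO outcomes| = 6

A.a=0 B.a=0 B.b=0
A.a=0 B.a=0 B.b=1
A.a=0 B.a=1 B.b=1
A.a=1 B.a=0 B.b=0
A.a=1 B.a=0 B.b=1
A.a=1 B.a=1 B.b=1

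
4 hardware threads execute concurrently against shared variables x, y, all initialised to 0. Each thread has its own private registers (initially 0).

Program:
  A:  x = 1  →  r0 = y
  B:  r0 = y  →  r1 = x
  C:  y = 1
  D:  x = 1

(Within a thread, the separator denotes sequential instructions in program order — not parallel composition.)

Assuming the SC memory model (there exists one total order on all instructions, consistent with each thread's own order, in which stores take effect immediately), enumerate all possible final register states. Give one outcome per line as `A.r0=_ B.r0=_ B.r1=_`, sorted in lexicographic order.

outcome vector order: (A.r0,B.r0,B.r1)
|SC outcomes| = 7

A.r0=0 B.r0=0 B.r1=0
A.r0=0 B.r0=0 B.r1=1
A.r0=0 B.r0=1 B.r1=1
A.r0=1 B.r0=0 B.r1=0
A.r0=1 B.r0=0 B.r1=1
A.r0=1 B.r0=1 B.r1=0
A.r0=1 B.r0=1 B.r1=1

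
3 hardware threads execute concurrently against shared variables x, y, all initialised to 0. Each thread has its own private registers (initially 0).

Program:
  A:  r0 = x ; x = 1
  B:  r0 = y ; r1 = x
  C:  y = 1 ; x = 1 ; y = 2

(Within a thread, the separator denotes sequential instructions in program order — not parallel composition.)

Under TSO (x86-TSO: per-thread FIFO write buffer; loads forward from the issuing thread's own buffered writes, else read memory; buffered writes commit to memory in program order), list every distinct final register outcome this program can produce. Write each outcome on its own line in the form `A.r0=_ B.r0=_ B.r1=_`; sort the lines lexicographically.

outcome vector order: (A.r0,B.r0,B.r1)
|TSO outcomes| = 10

A.r0=0 B.r0=0 B.r1=0
A.r0=0 B.r0=0 B.r1=1
A.r0=0 B.r0=1 B.r1=0
A.r0=0 B.r0=1 B.r1=1
A.r0=0 B.r0=2 B.r1=1
A.r0=1 B.r0=0 B.r1=0
A.r0=1 B.r0=0 B.r1=1
A.r0=1 B.r0=1 B.r1=0
A.r0=1 B.r0=1 B.r1=1
A.r0=1 B.r0=2 B.r1=1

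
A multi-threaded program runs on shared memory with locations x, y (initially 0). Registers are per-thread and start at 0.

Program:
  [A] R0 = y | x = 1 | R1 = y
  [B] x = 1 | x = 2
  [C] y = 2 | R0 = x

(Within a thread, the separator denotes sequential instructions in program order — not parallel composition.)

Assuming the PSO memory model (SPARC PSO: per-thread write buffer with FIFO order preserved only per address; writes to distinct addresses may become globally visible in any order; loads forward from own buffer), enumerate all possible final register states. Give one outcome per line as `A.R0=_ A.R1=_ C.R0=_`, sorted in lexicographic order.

outcome vector order: (A.R0,A.R1,C.R0)
|PSO outcomes| = 9

A.R0=0 A.R1=0 C.R0=0
A.R0=0 A.R1=0 C.R0=1
A.R0=0 A.R1=0 C.R0=2
A.R0=0 A.R1=2 C.R0=0
A.R0=0 A.R1=2 C.R0=1
A.R0=0 A.R1=2 C.R0=2
A.R0=2 A.R1=2 C.R0=0
A.R0=2 A.R1=2 C.R0=1
A.R0=2 A.R1=2 C.R0=2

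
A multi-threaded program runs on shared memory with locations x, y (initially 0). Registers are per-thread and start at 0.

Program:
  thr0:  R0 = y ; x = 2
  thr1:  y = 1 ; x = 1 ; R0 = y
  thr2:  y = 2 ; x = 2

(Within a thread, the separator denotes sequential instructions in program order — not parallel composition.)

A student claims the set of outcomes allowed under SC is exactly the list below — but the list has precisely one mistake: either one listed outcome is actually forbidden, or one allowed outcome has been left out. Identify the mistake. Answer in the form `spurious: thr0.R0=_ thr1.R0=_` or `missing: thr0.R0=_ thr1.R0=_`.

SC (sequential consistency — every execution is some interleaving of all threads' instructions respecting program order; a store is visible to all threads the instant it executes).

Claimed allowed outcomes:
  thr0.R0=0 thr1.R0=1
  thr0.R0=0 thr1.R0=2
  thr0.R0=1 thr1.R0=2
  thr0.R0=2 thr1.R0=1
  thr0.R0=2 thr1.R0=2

missing: thr0.R0=1 thr1.R0=1

outcome vector order: (thr0.R0,thr1.R0)
SC: 6 outcomes — {0/1, 0/2, 1/1, 1/2, 2/1, 2/2}
SC∖claimed = {1/1}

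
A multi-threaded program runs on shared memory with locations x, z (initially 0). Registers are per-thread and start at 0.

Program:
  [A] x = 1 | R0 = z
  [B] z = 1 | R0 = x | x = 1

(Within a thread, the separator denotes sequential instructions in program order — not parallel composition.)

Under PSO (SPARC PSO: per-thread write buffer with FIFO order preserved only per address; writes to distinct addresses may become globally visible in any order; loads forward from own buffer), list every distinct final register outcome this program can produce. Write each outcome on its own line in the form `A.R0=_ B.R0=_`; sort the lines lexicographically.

A.R0=0 B.R0=0
A.R0=0 B.R0=1
A.R0=1 B.R0=0
A.R0=1 B.R0=1

outcome vector order: (A.R0,B.R0)
|PSO outcomes| = 4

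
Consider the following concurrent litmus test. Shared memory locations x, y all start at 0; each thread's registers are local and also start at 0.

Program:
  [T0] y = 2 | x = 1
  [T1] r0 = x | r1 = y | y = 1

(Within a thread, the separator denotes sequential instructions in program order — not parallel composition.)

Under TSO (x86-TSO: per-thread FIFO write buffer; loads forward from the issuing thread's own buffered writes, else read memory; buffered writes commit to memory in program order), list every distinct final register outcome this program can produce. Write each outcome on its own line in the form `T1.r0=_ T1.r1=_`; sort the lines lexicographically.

T1.r0=0 T1.r1=0
T1.r0=0 T1.r1=2
T1.r0=1 T1.r1=2

outcome vector order: (T1.r0,T1.r1)
|TSO outcomes| = 3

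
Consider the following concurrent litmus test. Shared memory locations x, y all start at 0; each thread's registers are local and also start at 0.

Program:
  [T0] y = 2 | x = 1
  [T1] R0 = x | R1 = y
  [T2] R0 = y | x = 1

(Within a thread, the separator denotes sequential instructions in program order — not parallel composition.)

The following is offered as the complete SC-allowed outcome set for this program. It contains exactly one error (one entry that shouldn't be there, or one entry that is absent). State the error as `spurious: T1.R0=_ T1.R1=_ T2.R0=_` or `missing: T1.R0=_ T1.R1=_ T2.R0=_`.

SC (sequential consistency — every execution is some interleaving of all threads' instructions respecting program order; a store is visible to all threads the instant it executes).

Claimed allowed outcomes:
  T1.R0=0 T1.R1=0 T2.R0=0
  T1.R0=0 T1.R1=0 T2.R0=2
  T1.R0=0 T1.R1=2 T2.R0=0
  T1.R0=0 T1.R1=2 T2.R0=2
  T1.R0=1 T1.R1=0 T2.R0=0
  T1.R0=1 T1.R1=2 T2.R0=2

missing: T1.R0=1 T1.R1=2 T2.R0=0

outcome vector order: (T1.R0,T1.R1,T2.R0)
under SC → 000, 002, 020, 022, 100, 120, 122
SC∖claimed = {120}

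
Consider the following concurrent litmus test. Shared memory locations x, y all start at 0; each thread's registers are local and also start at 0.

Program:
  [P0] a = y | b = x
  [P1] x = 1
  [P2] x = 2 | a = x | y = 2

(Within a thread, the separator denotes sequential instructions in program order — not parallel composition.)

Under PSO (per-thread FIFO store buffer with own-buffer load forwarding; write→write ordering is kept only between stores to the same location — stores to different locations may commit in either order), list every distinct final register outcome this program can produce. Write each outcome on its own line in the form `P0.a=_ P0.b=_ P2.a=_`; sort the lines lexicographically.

P0.a=0 P0.b=0 P2.a=1
P0.a=0 P0.b=0 P2.a=2
P0.a=0 P0.b=1 P2.a=1
P0.a=0 P0.b=1 P2.a=2
P0.a=0 P0.b=2 P2.a=1
P0.a=0 P0.b=2 P2.a=2
P0.a=2 P0.b=0 P2.a=2
P0.a=2 P0.b=1 P2.a=1
P0.a=2 P0.b=1 P2.a=2
P0.a=2 P0.b=2 P2.a=2

outcome vector order: (P0.a,P0.b,P2.a)
|PSO outcomes| = 10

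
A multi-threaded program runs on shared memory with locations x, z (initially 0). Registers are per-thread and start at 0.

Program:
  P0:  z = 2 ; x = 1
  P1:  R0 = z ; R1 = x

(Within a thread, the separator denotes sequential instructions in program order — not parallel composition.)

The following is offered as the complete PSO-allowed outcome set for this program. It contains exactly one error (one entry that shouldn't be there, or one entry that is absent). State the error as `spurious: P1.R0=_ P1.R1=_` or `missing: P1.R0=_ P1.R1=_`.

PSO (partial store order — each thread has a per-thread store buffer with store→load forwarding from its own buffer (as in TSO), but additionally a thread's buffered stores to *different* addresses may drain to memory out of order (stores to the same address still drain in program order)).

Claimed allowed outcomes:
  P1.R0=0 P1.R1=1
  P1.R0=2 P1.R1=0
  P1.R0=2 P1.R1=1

outcome vector order: (P1.R0,P1.R1)
PSO (4): 00; 01; 20; 21
PSO∖claimed = {00}

missing: P1.R0=0 P1.R1=0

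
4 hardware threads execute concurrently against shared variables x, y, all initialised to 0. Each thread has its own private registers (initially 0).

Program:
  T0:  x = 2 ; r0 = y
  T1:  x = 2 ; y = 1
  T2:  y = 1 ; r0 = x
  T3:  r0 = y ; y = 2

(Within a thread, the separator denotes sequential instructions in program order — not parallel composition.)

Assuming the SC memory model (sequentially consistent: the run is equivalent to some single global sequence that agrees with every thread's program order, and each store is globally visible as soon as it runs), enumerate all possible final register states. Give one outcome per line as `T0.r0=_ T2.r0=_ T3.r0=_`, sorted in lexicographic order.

T0.r0=0 T2.r0=2 T3.r0=0
T0.r0=0 T2.r0=2 T3.r0=1
T0.r0=1 T2.r0=0 T3.r0=0
T0.r0=1 T2.r0=0 T3.r0=1
T0.r0=1 T2.r0=2 T3.r0=0
T0.r0=1 T2.r0=2 T3.r0=1
T0.r0=2 T2.r0=0 T3.r0=0
T0.r0=2 T2.r0=0 T3.r0=1
T0.r0=2 T2.r0=2 T3.r0=0
T0.r0=2 T2.r0=2 T3.r0=1

outcome vector order: (T0.r0,T2.r0,T3.r0)
|SC outcomes| = 10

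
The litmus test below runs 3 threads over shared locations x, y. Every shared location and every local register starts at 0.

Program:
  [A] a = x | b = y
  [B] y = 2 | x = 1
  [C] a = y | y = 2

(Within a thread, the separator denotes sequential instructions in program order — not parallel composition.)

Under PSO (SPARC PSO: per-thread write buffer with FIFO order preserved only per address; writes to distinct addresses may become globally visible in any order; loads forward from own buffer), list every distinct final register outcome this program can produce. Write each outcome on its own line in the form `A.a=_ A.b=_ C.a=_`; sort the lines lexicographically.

A.a=0 A.b=0 C.a=0
A.a=0 A.b=0 C.a=2
A.a=0 A.b=2 C.a=0
A.a=0 A.b=2 C.a=2
A.a=1 A.b=0 C.a=0
A.a=1 A.b=0 C.a=2
A.a=1 A.b=2 C.a=0
A.a=1 A.b=2 C.a=2

outcome vector order: (A.a,A.b,C.a)
|PSO outcomes| = 8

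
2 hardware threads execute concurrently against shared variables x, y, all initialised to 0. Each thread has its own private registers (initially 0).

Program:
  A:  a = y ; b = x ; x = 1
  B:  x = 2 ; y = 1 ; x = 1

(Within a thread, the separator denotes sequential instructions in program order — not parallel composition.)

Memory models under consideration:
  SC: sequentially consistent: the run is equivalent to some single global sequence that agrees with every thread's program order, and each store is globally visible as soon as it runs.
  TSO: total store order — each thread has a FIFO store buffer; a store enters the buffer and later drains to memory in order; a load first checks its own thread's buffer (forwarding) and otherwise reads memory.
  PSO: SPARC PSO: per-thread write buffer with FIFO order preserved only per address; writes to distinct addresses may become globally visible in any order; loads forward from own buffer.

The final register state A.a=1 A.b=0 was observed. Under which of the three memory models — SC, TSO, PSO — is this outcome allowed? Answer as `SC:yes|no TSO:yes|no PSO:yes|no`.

outcome vector order: (A.a,A.b)
under SC → (0,0); (0,1); (0,2); (1,1); (1,2)
under TSO → (0,0); (0,1); (0,2); (1,1); (1,2)
under PSO → (0,0); (0,1); (0,2); (1,0); (1,1); (1,2)
target (1,0) ∈ {PSO}

SC:no TSO:no PSO:yes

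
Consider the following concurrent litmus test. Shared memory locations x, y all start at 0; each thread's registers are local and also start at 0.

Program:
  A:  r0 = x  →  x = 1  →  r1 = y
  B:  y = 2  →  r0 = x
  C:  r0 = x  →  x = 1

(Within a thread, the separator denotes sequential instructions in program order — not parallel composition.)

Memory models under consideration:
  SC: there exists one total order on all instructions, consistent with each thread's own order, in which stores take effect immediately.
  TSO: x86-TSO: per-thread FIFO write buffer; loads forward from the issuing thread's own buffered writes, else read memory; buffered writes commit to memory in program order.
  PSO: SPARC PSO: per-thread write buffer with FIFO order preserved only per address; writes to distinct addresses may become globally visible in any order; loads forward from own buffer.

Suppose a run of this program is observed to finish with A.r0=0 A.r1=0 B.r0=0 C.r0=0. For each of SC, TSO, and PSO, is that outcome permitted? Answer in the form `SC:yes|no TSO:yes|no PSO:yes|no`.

outcome vector order: (A.r0,A.r1,B.r0,C.r0)
SC: 9 outcomes — {<0 0 1 0>, <0 0 1 1>, <0 2 0 0>, <0 2 0 1>, <0 2 1 0>, <0 2 1 1>, <1 0 1 0>, <1 2 0 0>, <1 2 1 0>}
TSO: 12 outcomes — {<0 0 0 0>, <0 0 0 1>, <0 0 1 0>, <0 0 1 1>, <0 2 0 0>, <0 2 0 1>, <0 2 1 0>, <0 2 1 1>, <1 0 0 0>, <1 0 1 0>, <1 2 0 0>, <1 2 1 0>}
PSO: 12 outcomes — {<0 0 0 0>, <0 0 0 1>, <0 0 1 0>, <0 0 1 1>, <0 2 0 0>, <0 2 0 1>, <0 2 1 0>, <0 2 1 1>, <1 0 0 0>, <1 0 1 0>, <1 2 0 0>, <1 2 1 0>}
target <0 0 0 0> ∈ {TSO,PSO}

SC:no TSO:yes PSO:yes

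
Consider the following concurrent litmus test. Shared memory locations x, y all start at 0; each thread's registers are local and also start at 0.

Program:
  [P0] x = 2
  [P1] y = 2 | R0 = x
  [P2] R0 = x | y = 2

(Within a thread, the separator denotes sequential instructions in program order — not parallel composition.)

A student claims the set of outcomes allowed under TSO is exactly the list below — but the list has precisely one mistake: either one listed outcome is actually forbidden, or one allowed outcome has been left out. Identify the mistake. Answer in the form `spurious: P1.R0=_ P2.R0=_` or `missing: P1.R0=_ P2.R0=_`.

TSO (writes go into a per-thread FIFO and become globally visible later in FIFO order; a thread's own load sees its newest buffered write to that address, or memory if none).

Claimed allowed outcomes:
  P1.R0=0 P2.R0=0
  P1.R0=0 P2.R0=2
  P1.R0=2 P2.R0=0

outcome vector order: (P1.R0,P2.R0)
under TSO → <0 0> <0 2> <2 0> <2 2>
TSO∖claimed = {<2 2>}

missing: P1.R0=2 P2.R0=2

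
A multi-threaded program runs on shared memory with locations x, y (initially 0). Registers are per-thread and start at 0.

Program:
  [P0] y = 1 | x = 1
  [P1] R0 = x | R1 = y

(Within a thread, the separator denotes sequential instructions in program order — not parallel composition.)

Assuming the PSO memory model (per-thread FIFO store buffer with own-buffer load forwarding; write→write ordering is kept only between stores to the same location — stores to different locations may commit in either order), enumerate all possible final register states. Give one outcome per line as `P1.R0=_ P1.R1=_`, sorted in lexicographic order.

outcome vector order: (P1.R0,P1.R1)
|PSO outcomes| = 4

P1.R0=0 P1.R1=0
P1.R0=0 P1.R1=1
P1.R0=1 P1.R1=0
P1.R0=1 P1.R1=1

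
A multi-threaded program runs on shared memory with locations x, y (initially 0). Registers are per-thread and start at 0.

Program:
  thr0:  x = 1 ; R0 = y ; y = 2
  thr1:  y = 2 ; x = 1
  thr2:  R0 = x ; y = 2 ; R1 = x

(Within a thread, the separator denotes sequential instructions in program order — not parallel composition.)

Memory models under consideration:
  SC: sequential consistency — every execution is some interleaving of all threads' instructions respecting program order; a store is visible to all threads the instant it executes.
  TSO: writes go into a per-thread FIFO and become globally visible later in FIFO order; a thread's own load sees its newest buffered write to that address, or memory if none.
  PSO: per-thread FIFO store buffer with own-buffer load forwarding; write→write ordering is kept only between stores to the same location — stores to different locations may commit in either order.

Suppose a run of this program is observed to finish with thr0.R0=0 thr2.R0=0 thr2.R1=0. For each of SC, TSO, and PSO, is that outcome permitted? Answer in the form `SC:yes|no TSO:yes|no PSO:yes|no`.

SC:no TSO:yes PSO:yes

outcome vector order: (thr0.R0,thr2.R0,thr2.R1)
under SC → 0/0/1; 0/1/1; 2/0/0; 2/0/1; 2/1/1
under TSO → 0/0/0; 0/0/1; 0/1/1; 2/0/0; 2/0/1; 2/1/1
under PSO → 0/0/0; 0/0/1; 0/1/1; 2/0/0; 2/0/1; 2/1/1
target 0/0/0 ∈ {TSO,PSO}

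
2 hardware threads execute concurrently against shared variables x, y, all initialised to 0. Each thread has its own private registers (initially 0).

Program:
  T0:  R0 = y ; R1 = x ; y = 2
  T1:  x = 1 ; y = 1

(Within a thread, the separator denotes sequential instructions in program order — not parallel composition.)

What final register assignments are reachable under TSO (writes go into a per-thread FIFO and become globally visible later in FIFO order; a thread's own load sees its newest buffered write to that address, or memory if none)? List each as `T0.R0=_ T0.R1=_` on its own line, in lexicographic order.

outcome vector order: (T0.R0,T0.R1)
|TSO outcomes| = 3

T0.R0=0 T0.R1=0
T0.R0=0 T0.R1=1
T0.R0=1 T0.R1=1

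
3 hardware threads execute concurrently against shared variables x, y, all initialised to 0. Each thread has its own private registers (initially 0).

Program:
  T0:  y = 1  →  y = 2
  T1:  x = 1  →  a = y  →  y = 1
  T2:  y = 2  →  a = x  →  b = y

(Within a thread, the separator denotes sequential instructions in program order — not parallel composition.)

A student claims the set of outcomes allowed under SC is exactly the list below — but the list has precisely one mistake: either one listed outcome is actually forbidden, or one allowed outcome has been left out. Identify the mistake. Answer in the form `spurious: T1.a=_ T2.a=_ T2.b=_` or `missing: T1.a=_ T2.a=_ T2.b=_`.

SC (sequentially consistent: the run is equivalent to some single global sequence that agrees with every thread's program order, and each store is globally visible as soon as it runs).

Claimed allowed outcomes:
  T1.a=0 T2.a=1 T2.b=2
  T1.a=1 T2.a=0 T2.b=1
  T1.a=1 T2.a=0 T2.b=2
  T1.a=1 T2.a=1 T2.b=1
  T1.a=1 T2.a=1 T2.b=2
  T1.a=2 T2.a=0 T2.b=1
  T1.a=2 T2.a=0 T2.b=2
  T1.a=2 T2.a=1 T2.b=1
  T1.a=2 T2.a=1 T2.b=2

missing: T1.a=0 T2.a=1 T2.b=1

outcome vector order: (T1.a,T2.a,T2.b)
SC (10): (0,1,1) (0,1,2) (1,0,1) (1,0,2) (1,1,1) (1,1,2) (2,0,1) (2,0,2) (2,1,1) (2,1,2)
SC∖claimed = {(0,1,1)}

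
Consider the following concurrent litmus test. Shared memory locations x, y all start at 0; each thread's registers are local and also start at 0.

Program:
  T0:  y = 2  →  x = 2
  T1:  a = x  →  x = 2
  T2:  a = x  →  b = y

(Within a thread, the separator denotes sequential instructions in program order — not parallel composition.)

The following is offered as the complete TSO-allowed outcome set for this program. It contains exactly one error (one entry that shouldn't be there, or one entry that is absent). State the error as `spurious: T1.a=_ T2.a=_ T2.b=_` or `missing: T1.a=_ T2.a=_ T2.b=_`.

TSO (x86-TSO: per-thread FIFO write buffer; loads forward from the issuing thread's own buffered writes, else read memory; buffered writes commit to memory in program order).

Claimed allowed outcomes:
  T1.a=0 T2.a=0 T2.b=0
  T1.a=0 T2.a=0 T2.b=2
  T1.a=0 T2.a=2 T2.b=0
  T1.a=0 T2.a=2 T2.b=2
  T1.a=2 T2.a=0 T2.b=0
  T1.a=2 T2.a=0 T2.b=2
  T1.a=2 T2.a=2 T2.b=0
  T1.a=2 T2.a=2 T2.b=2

outcome vector order: (T1.a,T2.a,T2.b)
under TSO → 0/0/0; 0/0/2; 0/2/0; 0/2/2; 2/0/0; 2/0/2; 2/2/2
claimed∖TSO = {2/2/0}

spurious: T1.a=2 T2.a=2 T2.b=0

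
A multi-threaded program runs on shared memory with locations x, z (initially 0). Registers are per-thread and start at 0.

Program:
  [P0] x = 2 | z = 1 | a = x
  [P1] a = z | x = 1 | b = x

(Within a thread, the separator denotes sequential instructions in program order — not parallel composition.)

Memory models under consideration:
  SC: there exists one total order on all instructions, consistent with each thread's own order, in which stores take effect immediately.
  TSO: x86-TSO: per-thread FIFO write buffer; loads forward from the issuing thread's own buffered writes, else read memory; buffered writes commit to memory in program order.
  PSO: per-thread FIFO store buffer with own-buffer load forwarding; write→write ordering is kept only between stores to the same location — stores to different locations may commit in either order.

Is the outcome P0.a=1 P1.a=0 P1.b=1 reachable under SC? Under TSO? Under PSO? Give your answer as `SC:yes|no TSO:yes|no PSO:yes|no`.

SC:yes TSO:yes PSO:yes

outcome vector order: (P0.a,P1.a,P1.b)
[SC] allowed = {<1 0 1> <1 1 1> <2 0 1> <2 0 2> <2 1 1>}
[TSO] allowed = {<1 0 1> <1 1 1> <2 0 1> <2 0 2> <2 1 1>}
[PSO] allowed = {<1 0 1> <1 1 1> <2 0 1> <2 0 2> <2 1 1> <2 1 2>}
target <1 0 1> ∈ {SC,TSO,PSO}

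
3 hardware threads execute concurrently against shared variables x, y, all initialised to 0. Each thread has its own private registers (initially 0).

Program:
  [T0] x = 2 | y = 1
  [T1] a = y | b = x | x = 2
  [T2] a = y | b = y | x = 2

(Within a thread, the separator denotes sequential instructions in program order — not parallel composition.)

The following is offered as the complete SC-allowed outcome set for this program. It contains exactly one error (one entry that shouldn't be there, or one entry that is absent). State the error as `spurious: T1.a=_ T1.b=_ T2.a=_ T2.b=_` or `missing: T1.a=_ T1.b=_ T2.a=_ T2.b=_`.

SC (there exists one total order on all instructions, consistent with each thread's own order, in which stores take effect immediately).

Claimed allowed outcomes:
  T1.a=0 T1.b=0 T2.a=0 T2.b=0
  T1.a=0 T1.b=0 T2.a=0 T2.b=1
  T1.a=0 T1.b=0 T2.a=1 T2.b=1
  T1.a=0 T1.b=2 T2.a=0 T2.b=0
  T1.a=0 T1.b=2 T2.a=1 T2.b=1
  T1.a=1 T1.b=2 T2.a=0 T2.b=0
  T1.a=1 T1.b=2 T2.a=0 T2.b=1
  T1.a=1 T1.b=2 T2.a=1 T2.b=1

outcome vector order: (T1.a,T1.b,T2.a,T2.b)
under SC → 0/0/0/0; 0/0/0/1; 0/0/1/1; 0/2/0/0; 0/2/0/1; 0/2/1/1; 1/2/0/0; 1/2/0/1; 1/2/1/1
SC∖claimed = {0/2/0/1}

missing: T1.a=0 T1.b=2 T2.a=0 T2.b=1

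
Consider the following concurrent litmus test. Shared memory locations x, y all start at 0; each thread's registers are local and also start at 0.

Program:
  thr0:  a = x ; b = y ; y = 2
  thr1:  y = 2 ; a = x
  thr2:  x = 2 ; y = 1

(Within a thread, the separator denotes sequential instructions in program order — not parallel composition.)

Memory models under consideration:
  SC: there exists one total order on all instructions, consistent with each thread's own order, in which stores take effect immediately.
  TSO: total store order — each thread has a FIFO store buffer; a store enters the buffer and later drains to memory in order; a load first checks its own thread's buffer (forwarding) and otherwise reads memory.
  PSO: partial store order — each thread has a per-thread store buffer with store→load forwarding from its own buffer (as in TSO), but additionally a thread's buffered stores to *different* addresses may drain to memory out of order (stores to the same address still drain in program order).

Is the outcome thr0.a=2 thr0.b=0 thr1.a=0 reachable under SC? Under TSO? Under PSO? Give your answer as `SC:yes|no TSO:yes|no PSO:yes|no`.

SC:no TSO:yes PSO:yes

outcome vector order: (thr0.a,thr0.b,thr1.a)
SC: 11 outcomes — {0/0/0, 0/0/2, 0/1/0, 0/1/2, 0/2/0, 0/2/2, 2/0/2, 2/1/0, 2/1/2, 2/2/0, 2/2/2}
TSO: 12 outcomes — {0/0/0, 0/0/2, 0/1/0, 0/1/2, 0/2/0, 0/2/2, 2/0/0, 2/0/2, 2/1/0, 2/1/2, 2/2/0, 2/2/2}
PSO: 12 outcomes — {0/0/0, 0/0/2, 0/1/0, 0/1/2, 0/2/0, 0/2/2, 2/0/0, 2/0/2, 2/1/0, 2/1/2, 2/2/0, 2/2/2}
target 2/0/0 ∈ {TSO,PSO}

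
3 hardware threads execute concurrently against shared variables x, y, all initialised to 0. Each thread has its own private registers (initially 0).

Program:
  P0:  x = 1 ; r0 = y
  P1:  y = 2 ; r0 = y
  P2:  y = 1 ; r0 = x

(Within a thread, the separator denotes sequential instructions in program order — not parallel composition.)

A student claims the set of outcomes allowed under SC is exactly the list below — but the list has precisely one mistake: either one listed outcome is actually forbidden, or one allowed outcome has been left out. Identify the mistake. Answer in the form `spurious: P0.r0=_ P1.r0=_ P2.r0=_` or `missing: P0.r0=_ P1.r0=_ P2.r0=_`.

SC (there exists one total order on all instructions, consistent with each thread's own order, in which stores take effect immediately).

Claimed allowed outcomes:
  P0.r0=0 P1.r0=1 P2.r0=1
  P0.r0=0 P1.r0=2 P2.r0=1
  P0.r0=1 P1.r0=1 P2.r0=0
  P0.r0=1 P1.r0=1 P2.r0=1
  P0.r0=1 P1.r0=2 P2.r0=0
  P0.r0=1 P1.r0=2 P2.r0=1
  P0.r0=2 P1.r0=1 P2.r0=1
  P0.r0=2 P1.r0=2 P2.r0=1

missing: P0.r0=2 P1.r0=2 P2.r0=0

outcome vector order: (P0.r0,P1.r0,P2.r0)
SC (9): 0/1/1 0/2/1 1/1/0 1/1/1 1/2/0 1/2/1 2/1/1 2/2/0 2/2/1
SC∖claimed = {2/2/0}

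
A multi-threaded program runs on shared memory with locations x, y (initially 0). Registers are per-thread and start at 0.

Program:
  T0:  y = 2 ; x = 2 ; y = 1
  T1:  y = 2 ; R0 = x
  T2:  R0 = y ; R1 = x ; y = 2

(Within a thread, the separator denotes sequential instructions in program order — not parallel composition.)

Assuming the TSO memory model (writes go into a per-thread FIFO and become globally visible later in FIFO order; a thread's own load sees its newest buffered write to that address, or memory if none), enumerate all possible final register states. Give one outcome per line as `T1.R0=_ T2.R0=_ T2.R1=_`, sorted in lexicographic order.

T1.R0=0 T2.R0=0 T2.R1=0
T1.R0=0 T2.R0=0 T2.R1=2
T1.R0=0 T2.R0=1 T2.R1=2
T1.R0=0 T2.R0=2 T2.R1=0
T1.R0=0 T2.R0=2 T2.R1=2
T1.R0=2 T2.R0=0 T2.R1=0
T1.R0=2 T2.R0=0 T2.R1=2
T1.R0=2 T2.R0=1 T2.R1=2
T1.R0=2 T2.R0=2 T2.R1=0
T1.R0=2 T2.R0=2 T2.R1=2

outcome vector order: (T1.R0,T2.R0,T2.R1)
|TSO outcomes| = 10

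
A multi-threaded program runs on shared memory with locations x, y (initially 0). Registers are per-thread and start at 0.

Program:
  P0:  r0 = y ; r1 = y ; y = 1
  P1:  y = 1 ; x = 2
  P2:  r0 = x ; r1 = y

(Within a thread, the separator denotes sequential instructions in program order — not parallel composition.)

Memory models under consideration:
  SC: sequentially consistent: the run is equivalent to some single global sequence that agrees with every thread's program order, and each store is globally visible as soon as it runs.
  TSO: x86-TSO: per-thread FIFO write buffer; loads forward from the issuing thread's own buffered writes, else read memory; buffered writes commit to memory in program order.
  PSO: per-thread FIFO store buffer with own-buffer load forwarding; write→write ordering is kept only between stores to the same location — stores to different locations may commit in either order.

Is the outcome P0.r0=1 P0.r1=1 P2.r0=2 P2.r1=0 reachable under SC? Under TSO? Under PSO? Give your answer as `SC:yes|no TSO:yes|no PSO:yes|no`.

SC:no TSO:no PSO:yes

outcome vector order: (P0.r0,P0.r1,P2.r0,P2.r1)
SC: 9 outcomes — {<0 0 0 0>; <0 0 0 1>; <0 0 2 1>; <0 1 0 0>; <0 1 0 1>; <0 1 2 1>; <1 1 0 0>; <1 1 0 1>; <1 1 2 1>}
TSO: 9 outcomes — {<0 0 0 0>; <0 0 0 1>; <0 0 2 1>; <0 1 0 0>; <0 1 0 1>; <0 1 2 1>; <1 1 0 0>; <1 1 0 1>; <1 1 2 1>}
PSO: 12 outcomes — {<0 0 0 0>; <0 0 0 1>; <0 0 2 0>; <0 0 2 1>; <0 1 0 0>; <0 1 0 1>; <0 1 2 0>; <0 1 2 1>; <1 1 0 0>; <1 1 0 1>; <1 1 2 0>; <1 1 2 1>}
target <1 1 2 0> ∈ {PSO}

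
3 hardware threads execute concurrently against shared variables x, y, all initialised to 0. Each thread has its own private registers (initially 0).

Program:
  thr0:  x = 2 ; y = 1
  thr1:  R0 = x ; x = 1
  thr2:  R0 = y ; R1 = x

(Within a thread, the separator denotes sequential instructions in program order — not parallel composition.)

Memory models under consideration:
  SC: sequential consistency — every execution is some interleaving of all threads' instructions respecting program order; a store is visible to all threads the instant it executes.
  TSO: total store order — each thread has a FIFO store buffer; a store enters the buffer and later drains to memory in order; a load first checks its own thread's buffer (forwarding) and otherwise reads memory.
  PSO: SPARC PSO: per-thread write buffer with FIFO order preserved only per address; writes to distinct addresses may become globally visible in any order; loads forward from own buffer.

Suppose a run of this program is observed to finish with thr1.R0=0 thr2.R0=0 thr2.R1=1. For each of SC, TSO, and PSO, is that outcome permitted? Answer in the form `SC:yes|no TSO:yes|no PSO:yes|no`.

SC:yes TSO:yes PSO:yes

outcome vector order: (thr1.R0,thr2.R0,thr2.R1)
SC (10): <0 0 0>; <0 0 1>; <0 0 2>; <0 1 1>; <0 1 2>; <2 0 0>; <2 0 1>; <2 0 2>; <2 1 1>; <2 1 2>
TSO (10): <0 0 0>; <0 0 1>; <0 0 2>; <0 1 1>; <0 1 2>; <2 0 0>; <2 0 1>; <2 0 2>; <2 1 1>; <2 1 2>
PSO (12): <0 0 0>; <0 0 1>; <0 0 2>; <0 1 0>; <0 1 1>; <0 1 2>; <2 0 0>; <2 0 1>; <2 0 2>; <2 1 0>; <2 1 1>; <2 1 2>
target <0 0 1> ∈ {SC,TSO,PSO}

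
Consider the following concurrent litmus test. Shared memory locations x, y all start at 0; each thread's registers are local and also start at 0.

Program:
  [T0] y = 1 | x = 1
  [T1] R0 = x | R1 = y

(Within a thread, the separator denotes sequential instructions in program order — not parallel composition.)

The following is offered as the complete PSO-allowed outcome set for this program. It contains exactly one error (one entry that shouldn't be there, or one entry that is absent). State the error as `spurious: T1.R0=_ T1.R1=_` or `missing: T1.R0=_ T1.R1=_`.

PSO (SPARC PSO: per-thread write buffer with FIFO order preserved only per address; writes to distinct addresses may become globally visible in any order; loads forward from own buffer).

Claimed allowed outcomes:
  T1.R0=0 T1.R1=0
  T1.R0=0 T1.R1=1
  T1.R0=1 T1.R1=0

missing: T1.R0=1 T1.R1=1

outcome vector order: (T1.R0,T1.R1)
PSO (4): (0,0); (0,1); (1,0); (1,1)
PSO∖claimed = {(1,1)}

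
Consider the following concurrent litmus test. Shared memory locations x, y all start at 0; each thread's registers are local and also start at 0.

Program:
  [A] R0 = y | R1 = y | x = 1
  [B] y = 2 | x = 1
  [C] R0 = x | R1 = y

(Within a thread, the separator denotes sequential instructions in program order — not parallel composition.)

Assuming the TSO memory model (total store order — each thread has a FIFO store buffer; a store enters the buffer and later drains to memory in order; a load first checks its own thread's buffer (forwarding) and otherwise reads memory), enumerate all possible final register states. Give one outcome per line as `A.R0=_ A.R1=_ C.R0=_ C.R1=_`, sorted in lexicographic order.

outcome vector order: (A.R0,A.R1,C.R0,C.R1)
|TSO outcomes| = 10

A.R0=0 A.R1=0 C.R0=0 C.R1=0
A.R0=0 A.R1=0 C.R0=0 C.R1=2
A.R0=0 A.R1=0 C.R0=1 C.R1=0
A.R0=0 A.R1=0 C.R0=1 C.R1=2
A.R0=0 A.R1=2 C.R0=0 C.R1=0
A.R0=0 A.R1=2 C.R0=0 C.R1=2
A.R0=0 A.R1=2 C.R0=1 C.R1=2
A.R0=2 A.R1=2 C.R0=0 C.R1=0
A.R0=2 A.R1=2 C.R0=0 C.R1=2
A.R0=2 A.R1=2 C.R0=1 C.R1=2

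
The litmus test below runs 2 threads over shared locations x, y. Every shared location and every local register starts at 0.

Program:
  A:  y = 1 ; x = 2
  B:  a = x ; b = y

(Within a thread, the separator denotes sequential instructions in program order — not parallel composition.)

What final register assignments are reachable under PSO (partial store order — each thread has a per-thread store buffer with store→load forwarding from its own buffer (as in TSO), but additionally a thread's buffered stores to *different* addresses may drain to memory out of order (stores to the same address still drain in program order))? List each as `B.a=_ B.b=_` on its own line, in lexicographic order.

outcome vector order: (B.a,B.b)
|PSO outcomes| = 4

B.a=0 B.b=0
B.a=0 B.b=1
B.a=2 B.b=0
B.a=2 B.b=1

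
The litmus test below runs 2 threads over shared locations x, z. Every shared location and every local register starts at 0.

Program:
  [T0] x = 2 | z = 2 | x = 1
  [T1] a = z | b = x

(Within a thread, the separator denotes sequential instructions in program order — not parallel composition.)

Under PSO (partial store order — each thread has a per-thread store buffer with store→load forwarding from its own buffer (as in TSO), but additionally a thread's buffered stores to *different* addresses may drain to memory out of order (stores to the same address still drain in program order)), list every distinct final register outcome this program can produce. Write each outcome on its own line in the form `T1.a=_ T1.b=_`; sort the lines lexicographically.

outcome vector order: (T1.a,T1.b)
|PSO outcomes| = 6

T1.a=0 T1.b=0
T1.a=0 T1.b=1
T1.a=0 T1.b=2
T1.a=2 T1.b=0
T1.a=2 T1.b=1
T1.a=2 T1.b=2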